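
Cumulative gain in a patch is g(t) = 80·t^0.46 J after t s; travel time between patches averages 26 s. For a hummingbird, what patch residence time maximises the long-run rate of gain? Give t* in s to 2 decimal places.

22.15 s

By the marginal value theorem, leave when the instantaneous gain rate g'(t) equals the habitat-wide average g(t)/(T + t).
g'(t) = 0.46·80·t^-0.54. Setting 0.46·80·t^-0.54 = 80·t^0.46/(26+t) gives 0.46(26+t) = t, so 0.54·t = 0.46×26.
t* = 0.46×26/0.54 = 22.15 s.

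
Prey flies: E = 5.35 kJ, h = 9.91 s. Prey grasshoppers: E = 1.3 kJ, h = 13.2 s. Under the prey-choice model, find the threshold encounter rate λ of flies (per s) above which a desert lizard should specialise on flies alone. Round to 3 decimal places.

0.023 per s

Drop grasshoppers once their profitability E₂/h₂ falls below the rate achievable on flies alone: E₂/h₂ = λE₁/(1 + λh₁).
Solve for λ: λE₁h₂ = E₂(1 + λh₁) → λ(E₁h₂ − E₂h₁) = E₂ → λ = E₂/(E₁h₂ − E₂h₁).
λ = 1.3/(5.35×13.2 − 1.3×9.91) = 1.3/57.74 = 0.02252 per s.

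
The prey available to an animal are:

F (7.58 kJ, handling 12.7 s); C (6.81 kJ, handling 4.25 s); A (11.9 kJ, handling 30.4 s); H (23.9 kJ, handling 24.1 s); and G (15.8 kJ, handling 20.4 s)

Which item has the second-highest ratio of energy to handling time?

H

In descending order of E/h:
C: 6.81/4.25 = 1.6 kJ/s
H: 23.9/24.1 = 0.992 kJ/s
G: 15.8/20.4 = 0.775 kJ/s
F: 7.58/12.7 = 0.597 kJ/s
A: 11.9/30.4 = 0.391 kJ/s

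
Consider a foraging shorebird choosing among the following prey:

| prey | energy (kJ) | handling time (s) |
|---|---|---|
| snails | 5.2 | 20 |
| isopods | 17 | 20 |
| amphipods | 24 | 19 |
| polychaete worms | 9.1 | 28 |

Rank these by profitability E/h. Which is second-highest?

isopods

In descending order of E/h:
amphipods: 24/19 = 1.26 kJ/s
isopods: 17/20 = 0.85 kJ/s
polychaete worms: 9.1/28 = 0.325 kJ/s
snails: 5.2/20 = 0.26 kJ/s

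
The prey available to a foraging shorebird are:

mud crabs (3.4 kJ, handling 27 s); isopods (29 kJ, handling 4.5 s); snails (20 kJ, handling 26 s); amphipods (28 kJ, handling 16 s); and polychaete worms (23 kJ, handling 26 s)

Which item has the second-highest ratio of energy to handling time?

amphipods

In descending order of E/h:
isopods: 29/4.5 = 6.44 kJ/s
amphipods: 28/16 = 1.75 kJ/s
polychaete worms: 23/26 = 0.885 kJ/s
snails: 20/26 = 0.769 kJ/s
mud crabs: 3.4/27 = 0.126 kJ/s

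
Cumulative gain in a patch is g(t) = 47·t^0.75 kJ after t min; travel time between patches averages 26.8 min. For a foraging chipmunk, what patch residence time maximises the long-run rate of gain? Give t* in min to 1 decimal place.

Optimal t* satisfies g'(t*) = g(t*)/(T + t*).
g'(t) = 0.75·47·t^-0.25. Setting 0.75·47·t^-0.25 = 47·t^0.75/(26.8+t) gives 0.75(26.8+t) = t, so 0.25·t = 0.75×26.8.
t* = 0.75×26.8/0.25 = 80.4 min.

80.4 min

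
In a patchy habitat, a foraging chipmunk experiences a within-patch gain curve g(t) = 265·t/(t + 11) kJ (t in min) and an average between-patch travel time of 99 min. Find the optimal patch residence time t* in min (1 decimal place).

33.0 min

Optimal t* satisfies g'(t*) = g(t*)/(T + t*).
g'(t) = 265·11/(t + 11)². Setting 265·11/(t+11)² = 265t/[(t+11)(99+t)] gives 11(99+t) = t(t+11), so t² = 11×99 = 1089.
t* = √1089 = 33 min.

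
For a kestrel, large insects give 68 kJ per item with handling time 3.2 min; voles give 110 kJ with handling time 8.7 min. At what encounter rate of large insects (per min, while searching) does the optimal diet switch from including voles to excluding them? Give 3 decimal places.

At the threshold, the rate on large insects alone equals the profitability of voles: λ·68/(1 + λ·3.2) = 110/8.7 = 12.64.
Rearranging, λ(68 − 12.64×3.2) = 12.64, so λ = 12.64/27.54 = 0.4591 per min.

0.459 per min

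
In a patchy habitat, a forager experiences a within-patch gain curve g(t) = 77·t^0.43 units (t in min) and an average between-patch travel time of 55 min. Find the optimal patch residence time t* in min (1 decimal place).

41.5 min

By the marginal value theorem, leave when the instantaneous gain rate g'(t) equals the habitat-wide average g(t)/(T + t).
g'(t) = 0.43·77·t^-0.57. Setting 0.43·77·t^-0.57 = 77·t^0.43/(55+t) gives 0.43(55+t) = t, so 0.57·t = 0.43×55.
t* = 0.43×55/0.57 = 41.49 min.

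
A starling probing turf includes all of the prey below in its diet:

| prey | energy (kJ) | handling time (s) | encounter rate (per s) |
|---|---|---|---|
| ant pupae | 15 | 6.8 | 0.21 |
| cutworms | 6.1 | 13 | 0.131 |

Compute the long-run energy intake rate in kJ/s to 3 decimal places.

0.956 kJ/s

R = Σλ_iE_i / (1 + Σλ_ih_i)
Numerator: 0.21×15 + 0.131×6.1 = 3.949
Denominator: 1 + 0.21×6.8 + 0.131×13 = 4.131
R = 3.949/4.131 = 0.956 kJ/s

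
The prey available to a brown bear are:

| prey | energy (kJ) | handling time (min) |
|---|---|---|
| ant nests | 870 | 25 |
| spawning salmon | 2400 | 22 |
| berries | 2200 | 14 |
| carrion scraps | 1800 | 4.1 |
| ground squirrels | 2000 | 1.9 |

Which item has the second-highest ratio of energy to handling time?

carrion scraps

In descending order of E/h:
ground squirrels: 2000/1.9 = 1.05e+03 kJ/min
carrion scraps: 1800/4.1 = 439 kJ/min
berries: 2200/14 = 157 kJ/min
spawning salmon: 2400/22 = 109 kJ/min
ant nests: 870/25 = 34.8 kJ/min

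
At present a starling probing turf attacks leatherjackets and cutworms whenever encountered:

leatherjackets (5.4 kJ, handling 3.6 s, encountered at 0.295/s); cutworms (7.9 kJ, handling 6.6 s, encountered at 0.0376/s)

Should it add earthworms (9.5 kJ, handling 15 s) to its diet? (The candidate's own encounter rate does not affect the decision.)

No

Intake rate on the current diet: R = (0.295×5.4 + 0.0376×7.9) / (1 + 0.295×3.6 + 0.0376×6.6) = 1.89/2.31 = 0.8181 kJ/s.
earthworms: E/h = 9.5/15 = 0.6333 kJ/s.
Since 0.6333 < R, time spent handling earthworms is better spent searching.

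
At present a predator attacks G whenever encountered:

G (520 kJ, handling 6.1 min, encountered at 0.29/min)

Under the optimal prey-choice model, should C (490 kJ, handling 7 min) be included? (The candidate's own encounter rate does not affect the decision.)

Yes

Intake rate on the current diet: R = (0.29×520) / (1 + 0.29×6.1) = 150.8/2.769 = 54.46 kJ/min.
C: E/h = 490/7 = 70 kJ/min.
Since 70 > R, including C increases the long-run rate.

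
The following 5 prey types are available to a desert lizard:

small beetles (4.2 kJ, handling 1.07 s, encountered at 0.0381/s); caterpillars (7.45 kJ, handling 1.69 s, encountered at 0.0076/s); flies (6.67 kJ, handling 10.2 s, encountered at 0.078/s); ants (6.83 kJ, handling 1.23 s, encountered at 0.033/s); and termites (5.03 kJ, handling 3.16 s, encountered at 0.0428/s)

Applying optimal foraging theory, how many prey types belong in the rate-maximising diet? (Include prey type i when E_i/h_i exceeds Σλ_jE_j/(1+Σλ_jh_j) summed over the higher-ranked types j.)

Profitabilities (E/h, kJ/s): ants 5.55, caterpillars 4.41, small beetles 3.93, termites 1.59, flies 0.654. Add prey in this order while the next type's profitability exceeds the intake rate on those already taken.
Rate on top 1: 0.2166. caterpillars: 4.41 > 0.2166 → include.
Rate on top 2: 0.2677. small beetles: 3.93 > 0.2677 → include.
Rate on top 3: 0.404. termites: 1.59 > 0.404 → include.
Rate on top 4: 0.5346. flies: 0.654 > 0.5346 → include.
Optimal diet: ants, caterpillars, small beetles, termites, flies — 5 of 5 types.

5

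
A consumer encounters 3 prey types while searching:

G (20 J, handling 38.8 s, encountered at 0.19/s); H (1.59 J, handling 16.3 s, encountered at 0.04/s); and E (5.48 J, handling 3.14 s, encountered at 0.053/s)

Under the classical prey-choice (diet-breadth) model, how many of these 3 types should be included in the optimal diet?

2

E/h in descending order: E 1.75, G 0.515, H 0.0975 J/s. The optimal diet is the largest prefix of this list for which every included type satisfies E_i/h_i > R on the types above it.
Rate on top 1: 0.249. G: 0.515 > 0.249 → include.
Rate on top 2: 0.4791. H: 0.0975 < 0.4791 → exclude; stop.
Optimal diet: E, G — 2 of 3 types.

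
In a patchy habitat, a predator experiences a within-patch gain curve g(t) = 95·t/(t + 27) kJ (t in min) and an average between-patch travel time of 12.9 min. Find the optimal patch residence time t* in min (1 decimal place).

18.7 min

Maximise g(t)/(T+t): set derivative to zero → g'(t)(T+t) = g(t).
g'(t) = 95·27/(t + 27)². Setting 95·27/(t+27)² = 95t/[(t+27)(12.9+t)] gives 27(12.9+t) = t(t+27), so t² = 27×12.9 = 348.3.
t* = √348.3 = 18.66 min.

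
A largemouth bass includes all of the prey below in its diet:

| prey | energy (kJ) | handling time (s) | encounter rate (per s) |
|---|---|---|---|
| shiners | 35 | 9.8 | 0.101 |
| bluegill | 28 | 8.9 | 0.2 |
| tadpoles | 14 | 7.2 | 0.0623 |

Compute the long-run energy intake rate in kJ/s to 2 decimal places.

2.37 kJ/s

R = (0.101×35 + 0.2×28 + 0.0623×14) / (1 + 0.101×9.8 + 0.2×8.9 + 0.0623×7.2) = 10.01/4.218 = 2.372 kJ/s.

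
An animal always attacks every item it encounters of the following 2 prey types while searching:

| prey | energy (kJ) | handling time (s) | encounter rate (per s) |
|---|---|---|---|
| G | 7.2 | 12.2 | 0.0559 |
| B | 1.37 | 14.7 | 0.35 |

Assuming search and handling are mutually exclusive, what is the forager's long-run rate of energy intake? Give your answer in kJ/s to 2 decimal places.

0.13 kJ/s

R = (0.0559×7.2 + 0.35×1.37) / (1 + 0.0559×12.2 + 0.35×14.7) = 0.882/6.827 = 0.1292 kJ/s.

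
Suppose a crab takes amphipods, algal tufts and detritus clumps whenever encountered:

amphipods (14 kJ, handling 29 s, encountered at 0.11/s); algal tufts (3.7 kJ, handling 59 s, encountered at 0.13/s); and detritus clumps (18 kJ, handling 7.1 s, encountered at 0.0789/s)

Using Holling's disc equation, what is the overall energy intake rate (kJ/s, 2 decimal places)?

0.28 kJ/s

Energy encountered per unit search time: 0.11×14 + 0.13×3.7 + 0.0789×18 = 3.441 kJ/s.
Handling time per unit search time: 0.11×29 + 0.13×59 + 0.0789×7.1 = 11.42.
Rate = 3.441/(1 + 11.42) = 0.2771 kJ/s.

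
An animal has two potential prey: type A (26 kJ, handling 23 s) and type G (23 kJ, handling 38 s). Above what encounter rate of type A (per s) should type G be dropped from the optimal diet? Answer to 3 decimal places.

At the threshold, the rate on type A alone equals the profitability of type G: λ·26/(1 + λ·23) = 23/38 = 0.6053.
Rearranging, λ(26 − 0.6053×23) = 0.6053, so λ = 0.6053/12.08 = 0.05011 per s.

0.050 per s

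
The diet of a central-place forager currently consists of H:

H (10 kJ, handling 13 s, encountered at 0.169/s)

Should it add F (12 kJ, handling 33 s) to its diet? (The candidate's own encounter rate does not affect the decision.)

On H alone, R = ΣλE/(1+Σλh) = 1.69/3.197 = 0.5286 kJ/s.
Profitability of F: 12/33 = 0.3636 kJ/s.
0.3636 < 0.5286, so adding F would lower the average — exclude it.

No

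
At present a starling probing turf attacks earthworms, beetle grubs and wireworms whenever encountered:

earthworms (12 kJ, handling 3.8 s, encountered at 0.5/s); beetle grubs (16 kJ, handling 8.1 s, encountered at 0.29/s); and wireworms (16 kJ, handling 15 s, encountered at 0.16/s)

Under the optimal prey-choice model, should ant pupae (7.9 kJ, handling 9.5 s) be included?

Current rate: (0.5×12 + 0.29×16 + 0.16×16)/(1 + 0.5×3.8 + 0.29×8.1 + 0.16×15) = 1.726 kJ/s.
Profitability of ant pupae: 7.9/9.5 = 0.8316 kJ/s.
0.8316 < 1.726, so adding ant pupae would lower the average — exclude it.

No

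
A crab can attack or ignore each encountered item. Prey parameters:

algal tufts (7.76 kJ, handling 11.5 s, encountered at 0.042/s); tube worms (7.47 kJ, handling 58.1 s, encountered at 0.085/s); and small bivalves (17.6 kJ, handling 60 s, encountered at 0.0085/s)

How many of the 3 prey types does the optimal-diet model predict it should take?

2

Rank by E/h (kJ/s): algal tufts 0.675, small bivalves 0.293, tube worms 0.129. Include each in turn until the next type's E/h falls below the running intake rate.
Rate on top 1: 0.2198. small bivalves: 0.293 > 0.2198 → include.
Rate on top 2: 0.2386. tube worms: 0.129 < 0.2386 → exclude; stop.
Optimal diet: algal tufts, small bivalves — 2 of 3 types.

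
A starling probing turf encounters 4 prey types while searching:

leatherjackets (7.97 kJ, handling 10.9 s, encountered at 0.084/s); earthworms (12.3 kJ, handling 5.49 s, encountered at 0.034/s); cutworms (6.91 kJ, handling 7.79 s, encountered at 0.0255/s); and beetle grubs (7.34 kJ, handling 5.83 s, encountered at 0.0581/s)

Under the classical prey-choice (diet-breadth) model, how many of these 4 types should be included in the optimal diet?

4

Profitabilities (E/h, kJ/s): earthworms 2.24, beetle grubs 1.26, cutworms 0.887, leatherjackets 0.731. Add prey in this order while the next type's profitability exceeds the intake rate on those already taken.
Rate on top 1: 0.3524. beetle grubs: 1.26 > 0.3524 → include.
Rate on top 2: 0.5537. cutworms: 0.887 > 0.5537 → include.
Rate on top 3: 0.5921. leatherjackets: 0.731 > 0.5921 → include.
Optimal diet: earthworms, beetle grubs, cutworms, leatherjackets — 4 of 4 types.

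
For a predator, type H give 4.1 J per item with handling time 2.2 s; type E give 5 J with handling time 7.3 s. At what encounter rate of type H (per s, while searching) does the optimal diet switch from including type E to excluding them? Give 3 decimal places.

The zero-one rule: include type E iff E₂/h₂ > λE₁/(1+λh₁). Equality gives the switch point.
λE₁h₂ = E₂ + λE₂h₁ ⇒ λ = E₂/(E₁h₂ − E₂h₁) = 5/(29.93 − 11) = 0.2641 per s.

0.264 per s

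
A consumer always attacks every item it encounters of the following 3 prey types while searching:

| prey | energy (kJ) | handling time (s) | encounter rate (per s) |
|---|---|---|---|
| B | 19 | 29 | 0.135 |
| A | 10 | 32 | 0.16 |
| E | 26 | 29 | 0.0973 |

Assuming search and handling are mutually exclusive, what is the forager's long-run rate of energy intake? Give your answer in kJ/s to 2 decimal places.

Energy encountered per unit search time: 0.135×19 + 0.16×10 + 0.0973×26 = 6.695 kJ/s.
Handling time per unit search time: 0.135×29 + 0.16×32 + 0.0973×29 = 11.86.
Rate = 6.695/(1 + 11.86) = 0.5207 kJ/s.

0.52 kJ/s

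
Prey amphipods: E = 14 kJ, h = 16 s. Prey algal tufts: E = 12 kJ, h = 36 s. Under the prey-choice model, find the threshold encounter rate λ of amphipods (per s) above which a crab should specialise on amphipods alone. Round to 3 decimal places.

0.038 per s

At the threshold, the rate on amphipods alone equals the profitability of algal tufts: λ·14/(1 + λ·16) = 12/36 = 0.3333.
Rearranging, λ(14 − 0.3333×16) = 0.3333, so λ = 0.3333/8.667 = 0.03846 per s.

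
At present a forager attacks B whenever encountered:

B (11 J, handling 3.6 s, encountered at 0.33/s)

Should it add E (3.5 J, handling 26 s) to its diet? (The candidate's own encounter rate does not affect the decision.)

On B alone, R = ΣλE/(1+Σλh) = 3.63/2.188 = 1.659 J/s.
E: E/h = 3.5/26 = 0.1346 J/s.
Since 0.1346 < R, time spent handling E is better spent searching.

No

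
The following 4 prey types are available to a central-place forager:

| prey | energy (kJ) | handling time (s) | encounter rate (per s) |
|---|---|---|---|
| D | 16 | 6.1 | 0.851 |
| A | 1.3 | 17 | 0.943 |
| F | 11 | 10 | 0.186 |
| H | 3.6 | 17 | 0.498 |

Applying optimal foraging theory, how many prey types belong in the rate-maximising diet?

Profitabilities (E/h, kJ/s): D 2.62, F 1.1, H 0.212, A 0.0765. Add prey in this order while the next type's profitability exceeds the intake rate on those already taken.
Rate on top 1: 2.199. F: 1.1 < 2.199 → exclude; stop.
Optimal diet: D — 1 of 4 types.

1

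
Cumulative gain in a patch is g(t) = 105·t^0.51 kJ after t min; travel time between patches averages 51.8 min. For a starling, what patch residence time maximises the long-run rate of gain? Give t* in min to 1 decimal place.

53.9 min

Optimal t* satisfies g'(t*) = g(t*)/(T + t*).
g'(t) = 0.51·105·t^-0.49. Setting 0.51·105·t^-0.49 = 105·t^0.51/(51.8+t) gives 0.51(51.8+t) = t, so 0.49·t = 0.51×51.8.
t* = 0.51×51.8/0.49 = 53.91 min.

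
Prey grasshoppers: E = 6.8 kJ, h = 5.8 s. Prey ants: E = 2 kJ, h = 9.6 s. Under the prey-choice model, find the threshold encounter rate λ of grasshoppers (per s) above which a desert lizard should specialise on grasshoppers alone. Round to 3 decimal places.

0.037 per s

At the threshold, the rate on grasshoppers alone equals the profitability of ants: λ·6.8/(1 + λ·5.8) = 2/9.6 = 0.2083.
Rearranging, λ(6.8 − 0.2083×5.8) = 0.2083, so λ = 0.2083/5.592 = 0.03726 per s.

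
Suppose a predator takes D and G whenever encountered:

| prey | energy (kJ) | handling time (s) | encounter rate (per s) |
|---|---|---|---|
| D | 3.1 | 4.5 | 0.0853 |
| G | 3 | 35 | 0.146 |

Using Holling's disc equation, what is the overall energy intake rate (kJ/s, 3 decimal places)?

R = (0.0853×3.1 + 0.146×3) / (1 + 0.0853×4.5 + 0.146×35) = 0.7024/6.494 = 0.1082 kJ/s.

0.108 kJ/s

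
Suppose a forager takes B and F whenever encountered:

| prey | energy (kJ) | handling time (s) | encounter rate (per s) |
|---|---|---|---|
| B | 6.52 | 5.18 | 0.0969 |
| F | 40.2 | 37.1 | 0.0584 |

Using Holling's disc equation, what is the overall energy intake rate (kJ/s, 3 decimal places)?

R = (0.0969×6.52 + 0.0584×40.2) / (1 + 0.0969×5.18 + 0.0584×37.1) = 2.979/3.669 = 0.8122 kJ/s.

0.812 kJ/s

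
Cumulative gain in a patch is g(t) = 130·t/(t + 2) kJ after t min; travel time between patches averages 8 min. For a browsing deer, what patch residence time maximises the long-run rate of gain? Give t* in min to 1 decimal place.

4.0 min

Optimal t* satisfies g'(t*) = g(t*)/(T + t*).
g'(t) = 130·2/(t + 2)². Setting 130·2/(t+2)² = 130t/[(t+2)(8+t)] gives 2(8+t) = t(t+2), so t² = 2×8 = 16.
t* = √16 = 4 min.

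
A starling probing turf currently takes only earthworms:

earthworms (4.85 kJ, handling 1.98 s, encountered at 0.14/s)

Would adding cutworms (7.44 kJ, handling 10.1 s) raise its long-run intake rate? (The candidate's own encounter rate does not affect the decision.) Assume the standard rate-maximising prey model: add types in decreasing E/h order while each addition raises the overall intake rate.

Yes

Intake rate on the current diet: R = (0.14×4.85) / (1 + 0.14×1.98) = 0.679/1.277 = 0.5316 kJ/s.
cutworms: E/h = 7.44/10.1 = 0.7366 kJ/s.
Since 0.7366 > R, including cutworms increases the long-run rate.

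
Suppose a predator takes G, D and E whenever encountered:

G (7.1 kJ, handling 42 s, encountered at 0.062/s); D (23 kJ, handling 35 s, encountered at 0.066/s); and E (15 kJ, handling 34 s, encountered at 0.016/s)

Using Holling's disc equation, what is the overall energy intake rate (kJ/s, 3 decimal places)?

R = Σλ_iE_i / (1 + Σλ_ih_i)
Numerator: 0.062×7.1 + 0.066×23 + 0.016×15 = 2.198
Denominator: 1 + 0.062×42 + 0.066×35 + 0.016×34 = 6.458
R = 2.198/6.458 = 0.3404 kJ/s

0.340 kJ/s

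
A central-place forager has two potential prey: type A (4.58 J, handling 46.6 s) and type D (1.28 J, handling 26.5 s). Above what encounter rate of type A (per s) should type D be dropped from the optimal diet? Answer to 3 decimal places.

0.021 per s

The zero-one rule: include type D iff E₂/h₂ > λE₁/(1+λh₁). Equality gives the switch point.
λE₁h₂ = E₂ + λE₂h₁ ⇒ λ = E₂/(E₁h₂ − E₂h₁) = 1.28/(121.4 − 59.65) = 0.02074 per s.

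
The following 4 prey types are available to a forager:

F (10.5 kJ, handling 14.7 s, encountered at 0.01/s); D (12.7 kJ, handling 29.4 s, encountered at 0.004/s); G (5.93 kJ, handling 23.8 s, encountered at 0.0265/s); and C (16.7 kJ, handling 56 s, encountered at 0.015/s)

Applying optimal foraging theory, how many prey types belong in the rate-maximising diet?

E/h in descending order: F 0.714, D 0.432, C 0.298, G 0.249 kJ/s. The optimal diet is the largest prefix of this list for which every included type satisfies E_i/h_i > R on the types above it.
Rate on top 1: 0.09154. D: 0.432 > 0.09154 → include.
Rate on top 2: 0.1232. C: 0.298 > 0.1232 → include.
Rate on top 3: 0.1931. G: 0.249 > 0.1931 → include.
Optimal diet: F, D, C, G — 4 of 4 types.

4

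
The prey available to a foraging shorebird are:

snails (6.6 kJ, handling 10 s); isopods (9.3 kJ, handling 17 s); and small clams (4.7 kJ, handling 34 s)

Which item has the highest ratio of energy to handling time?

snails

In descending order of E/h:
snails: 6.6/10 = 0.66 kJ/s
isopods: 9.3/17 = 0.547 kJ/s
small clams: 4.7/34 = 0.138 kJ/s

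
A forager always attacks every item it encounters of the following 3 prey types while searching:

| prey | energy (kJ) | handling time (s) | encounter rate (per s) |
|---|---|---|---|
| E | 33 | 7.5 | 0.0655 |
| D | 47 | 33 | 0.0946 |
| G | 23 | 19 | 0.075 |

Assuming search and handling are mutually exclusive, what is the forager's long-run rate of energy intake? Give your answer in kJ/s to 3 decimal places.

1.380 kJ/s

R = Σλ_iE_i / (1 + Σλ_ih_i)
Numerator: 0.0655×33 + 0.0946×47 + 0.075×23 = 8.333
Denominator: 1 + 0.0655×7.5 + 0.0946×33 + 0.075×19 = 6.038
R = 8.333/6.038 = 1.38 kJ/s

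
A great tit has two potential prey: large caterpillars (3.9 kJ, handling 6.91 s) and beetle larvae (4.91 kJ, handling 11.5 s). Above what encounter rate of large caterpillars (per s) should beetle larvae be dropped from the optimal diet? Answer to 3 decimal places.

The zero-one rule: include beetle larvae iff E₂/h₂ > λE₁/(1+λh₁). Equality gives the switch point.
λE₁h₂ = E₂ + λE₂h₁ ⇒ λ = E₂/(E₁h₂ − E₂h₁) = 4.91/(44.85 − 33.93) = 0.4496 per s.

0.450 per s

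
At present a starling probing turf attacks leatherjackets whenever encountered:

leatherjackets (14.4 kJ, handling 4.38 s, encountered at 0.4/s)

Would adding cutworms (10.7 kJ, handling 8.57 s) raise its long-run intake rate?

Current rate: (0.4×14.4)/(1 + 0.4×4.38) = 2.093 kJ/s.
cutworms: E/h = 10.7/8.57 = 1.249 kJ/s.
1.249 < 2.093, so adding cutworms would lower the average — exclude it.

No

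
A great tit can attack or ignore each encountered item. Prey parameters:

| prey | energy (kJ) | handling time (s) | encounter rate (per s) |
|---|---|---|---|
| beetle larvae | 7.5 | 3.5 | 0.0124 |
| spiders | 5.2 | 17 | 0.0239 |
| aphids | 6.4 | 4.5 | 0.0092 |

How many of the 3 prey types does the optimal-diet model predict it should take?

3

Rank by E/h (kJ/s): beetle larvae 2.14, aphids 1.42, spiders 0.306. Include each in turn until the next type's E/h falls below the running intake rate.
Rate on top 1: 0.08913. aphids: 1.42 > 0.08913 → include.
Rate on top 2: 0.14. spiders: 0.306 > 0.14 → include.
Optimal diet: beetle larvae, aphids, spiders — 3 of 3 types.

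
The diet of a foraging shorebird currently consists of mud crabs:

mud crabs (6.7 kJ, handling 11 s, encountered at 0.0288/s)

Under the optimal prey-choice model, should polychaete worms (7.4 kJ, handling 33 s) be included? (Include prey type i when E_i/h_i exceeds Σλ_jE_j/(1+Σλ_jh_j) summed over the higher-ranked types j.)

Yes

Intake rate on the current diet: R = (0.0288×6.7) / (1 + 0.0288×11) = 0.193/1.317 = 0.1465 kJ/s.
Profitability of polychaete worms: 7.4/33 = 0.2242 kJ/s.
Since 0.2242 > R, including polychaete worms increases the long-run rate.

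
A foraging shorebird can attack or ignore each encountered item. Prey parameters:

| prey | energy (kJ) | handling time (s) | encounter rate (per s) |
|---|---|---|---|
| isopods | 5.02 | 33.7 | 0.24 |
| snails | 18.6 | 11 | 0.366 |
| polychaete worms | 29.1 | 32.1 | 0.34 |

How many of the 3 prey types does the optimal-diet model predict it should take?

E/h in descending order: snails 1.69, polychaete worms 0.907, isopods 0.149 kJ/s. The optimal diet is the largest prefix of this list for which every included type satisfies E_i/h_i > R on the types above it.
Rate on top 1: 1.354. polychaete worms: 0.907 < 1.354 → exclude; stop.
Optimal diet: snails — 1 of 3 types.

1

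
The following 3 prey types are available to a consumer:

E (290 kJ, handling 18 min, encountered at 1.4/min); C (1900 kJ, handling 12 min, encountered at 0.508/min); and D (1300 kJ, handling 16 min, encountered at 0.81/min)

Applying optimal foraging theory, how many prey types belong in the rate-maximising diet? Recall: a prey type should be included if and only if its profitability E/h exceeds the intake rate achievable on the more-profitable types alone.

Rank by E/h (kJ/min): C 158, D 81.2, E 16.1. Include each in turn until the next type's E/h falls below the running intake rate.
Rate on top 1: 136. D: 81.2 < 136 → exclude; stop.
Optimal diet: C — 1 of 3 types.

1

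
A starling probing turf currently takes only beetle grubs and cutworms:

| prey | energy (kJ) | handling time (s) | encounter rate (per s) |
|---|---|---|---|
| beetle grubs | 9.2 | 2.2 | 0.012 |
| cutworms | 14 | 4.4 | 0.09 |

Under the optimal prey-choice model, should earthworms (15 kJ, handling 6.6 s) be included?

Current rate: (0.012×9.2 + 0.09×14)/(1 + 0.012×2.2 + 0.09×4.4) = 0.9634 kJ/s.
Profitability of earthworms: 15/6.6 = 2.273 kJ/s.
Since 2.273 > R, including earthworms increases the long-run rate.

Yes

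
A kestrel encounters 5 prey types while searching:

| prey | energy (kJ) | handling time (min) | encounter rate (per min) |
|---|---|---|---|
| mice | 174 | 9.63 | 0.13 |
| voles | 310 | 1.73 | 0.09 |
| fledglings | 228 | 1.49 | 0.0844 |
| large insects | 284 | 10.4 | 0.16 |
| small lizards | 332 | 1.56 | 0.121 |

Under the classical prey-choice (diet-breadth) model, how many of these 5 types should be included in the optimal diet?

Rank by E/h (kJ/min): small lizards 213, voles 179, fledglings 153, large insects 27.3, mice 18.1. Include each in turn until the next type's E/h falls below the running intake rate.
Rate on top 1: 33.79. voles: 179 > 33.79 → include.
Rate on top 2: 50.63. fledglings: 153 > 50.63 → include.
Rate on top 3: 59.39. large insects: 27.3 < 59.39 → exclude; stop.
Optimal diet: small lizards, voles, fledglings — 3 of 5 types.

3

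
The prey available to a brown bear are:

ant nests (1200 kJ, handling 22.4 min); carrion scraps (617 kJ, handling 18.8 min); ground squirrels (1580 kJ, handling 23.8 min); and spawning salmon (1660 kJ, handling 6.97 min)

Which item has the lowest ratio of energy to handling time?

carrion scraps

Profitability E/h (kJ/min): ant nests = 1200/22.4 = 53.6, carrion scraps = 617/18.8 = 32.8, ground squirrels = 1580/23.8 = 66.4, spawning salmon = 1660/6.97 = 238.
Ranked: spawning salmon > ground squirrels > ant nests > carrion scraps.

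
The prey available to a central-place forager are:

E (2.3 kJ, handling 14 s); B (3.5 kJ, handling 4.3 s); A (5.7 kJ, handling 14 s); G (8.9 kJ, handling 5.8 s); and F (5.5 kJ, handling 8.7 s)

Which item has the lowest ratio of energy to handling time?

Profitability E/h (kJ/s): E = 2.3/14 = 0.164, B = 3.5/4.3 = 0.814, A = 5.7/14 = 0.407, G = 8.9/5.8 = 1.53, F = 5.5/8.7 = 0.632.
Ranked: G > B > F > A > E.

E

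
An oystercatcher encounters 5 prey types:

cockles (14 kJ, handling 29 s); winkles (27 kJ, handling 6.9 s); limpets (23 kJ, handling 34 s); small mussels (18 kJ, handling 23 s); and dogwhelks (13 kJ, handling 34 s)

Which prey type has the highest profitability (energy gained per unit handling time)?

Profitability E/h (kJ/s): cockles = 14/29 = 0.483, winkles = 27/6.9 = 3.91, limpets = 23/34 = 0.676, small mussels = 18/23 = 0.783, dogwhelks = 13/34 = 0.382.
Ranked: winkles > small mussels > limpets > cockles > dogwhelks.

winkles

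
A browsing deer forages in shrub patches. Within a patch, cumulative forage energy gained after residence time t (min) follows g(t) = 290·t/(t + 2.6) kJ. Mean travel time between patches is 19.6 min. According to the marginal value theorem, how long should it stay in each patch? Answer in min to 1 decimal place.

7.1 min

Optimal t* satisfies g'(t*) = g(t*)/(T + t*).
g'(t) = 290·2.6/(t + 2.6)². Setting 290·2.6/(t+2.6)² = 290t/[(t+2.6)(19.6+t)] gives 2.6(19.6+t) = t(t+2.6), so t² = 2.6×19.6 = 50.96.
t* = √50.96 = 7.139 min.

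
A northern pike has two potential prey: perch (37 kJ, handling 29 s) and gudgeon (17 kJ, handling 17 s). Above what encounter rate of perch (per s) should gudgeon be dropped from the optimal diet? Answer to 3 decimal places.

0.125 per s

The zero-one rule: include gudgeon iff E₂/h₂ > λE₁/(1+λh₁). Equality gives the switch point.
λE₁h₂ = E₂ + λE₂h₁ ⇒ λ = E₂/(E₁h₂ − E₂h₁) = 17/(629 − 493) = 0.125 per s.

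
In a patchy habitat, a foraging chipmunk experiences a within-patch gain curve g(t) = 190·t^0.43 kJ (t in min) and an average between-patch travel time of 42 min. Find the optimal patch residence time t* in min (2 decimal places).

Optimal t* satisfies g'(t*) = g(t*)/(T + t*).
g'(t) = 0.43·190·t^-0.57. Setting 0.43·190·t^-0.57 = 190·t^0.43/(42+t) gives 0.43(42+t) = t, so 0.57·t = 0.43×42.
t* = 0.43×42/0.57 = 31.68 min.

31.68 min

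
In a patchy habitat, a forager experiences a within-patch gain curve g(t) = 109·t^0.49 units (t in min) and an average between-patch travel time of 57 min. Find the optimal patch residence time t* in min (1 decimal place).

Maximise g(t)/(T+t): set derivative to zero → g'(t)(T+t) = g(t).
g'(t) = 0.49·109·t^-0.51. Setting 0.49·109·t^-0.51 = 109·t^0.49/(57+t) gives 0.49(57+t) = t, so 0.51·t = 0.49×57.
t* = 0.49×57/0.51 = 54.76 min.

54.8 min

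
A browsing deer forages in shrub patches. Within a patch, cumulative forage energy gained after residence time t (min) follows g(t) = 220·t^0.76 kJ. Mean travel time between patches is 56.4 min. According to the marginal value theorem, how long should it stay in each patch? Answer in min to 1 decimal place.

By the marginal value theorem, leave when the instantaneous gain rate g'(t) equals the habitat-wide average g(t)/(T + t).
g'(t) = 0.76·220·t^-0.24. Setting 0.76·220·t^-0.24 = 220·t^0.76/(56.4+t) gives 0.76(56.4+t) = t, so 0.24·t = 0.76×56.4.
t* = 0.76×56.4/0.24 = 178.6 min.

178.6 min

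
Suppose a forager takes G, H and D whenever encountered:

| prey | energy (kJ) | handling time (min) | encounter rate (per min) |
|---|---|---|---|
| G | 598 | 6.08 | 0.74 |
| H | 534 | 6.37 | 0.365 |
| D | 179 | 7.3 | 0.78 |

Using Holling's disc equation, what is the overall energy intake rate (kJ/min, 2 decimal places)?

57.48 kJ/min

Energy encountered per unit search time: 0.74×598 + 0.365×534 + 0.78×179 = 777 kJ/min.
Handling time per unit search time: 0.74×6.08 + 0.365×6.37 + 0.78×7.3 = 12.52.
Rate = 777/(1 + 12.52) = 57.48 kJ/min.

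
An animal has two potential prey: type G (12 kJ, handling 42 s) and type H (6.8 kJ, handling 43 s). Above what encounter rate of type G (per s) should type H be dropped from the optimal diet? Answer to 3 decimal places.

At the threshold, the rate on type G alone equals the profitability of type H: λ·12/(1 + λ·42) = 6.8/43 = 0.1581.
Rearranging, λ(12 − 0.1581×42) = 0.1581, so λ = 0.1581/5.358 = 0.02951 per s.

0.030 per s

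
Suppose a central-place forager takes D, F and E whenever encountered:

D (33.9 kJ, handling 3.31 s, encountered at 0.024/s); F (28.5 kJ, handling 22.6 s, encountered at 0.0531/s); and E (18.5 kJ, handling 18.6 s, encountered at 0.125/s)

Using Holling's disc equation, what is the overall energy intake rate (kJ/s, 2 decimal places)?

1.01 kJ/s

Energy encountered per unit search time: 0.024×33.9 + 0.0531×28.5 + 0.125×18.5 = 4.639 kJ/s.
Handling time per unit search time: 0.024×3.31 + 0.0531×22.6 + 0.125×18.6 = 3.604.
Rate = 4.639/(1 + 3.604) = 1.008 kJ/s.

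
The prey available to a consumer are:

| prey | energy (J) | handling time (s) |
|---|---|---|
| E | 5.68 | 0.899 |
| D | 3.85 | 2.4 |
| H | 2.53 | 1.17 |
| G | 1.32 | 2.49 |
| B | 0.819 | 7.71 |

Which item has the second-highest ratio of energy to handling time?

H

Profitability E/h (J/s): E = 5.68/0.899 = 6.32, D = 3.85/2.4 = 1.6, H = 2.53/1.17 = 2.16, G = 1.32/2.49 = 0.53, B = 0.819/7.71 = 0.106.
Ranked: E > H > D > G > B.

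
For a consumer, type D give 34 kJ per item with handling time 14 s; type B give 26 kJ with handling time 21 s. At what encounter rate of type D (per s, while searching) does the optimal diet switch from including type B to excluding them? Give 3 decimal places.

0.074 per s

The zero-one rule: include type B iff E₂/h₂ > λE₁/(1+λh₁). Equality gives the switch point.
λE₁h₂ = E₂ + λE₂h₁ ⇒ λ = E₂/(E₁h₂ − E₂h₁) = 26/(714 − 364) = 0.07429 per s.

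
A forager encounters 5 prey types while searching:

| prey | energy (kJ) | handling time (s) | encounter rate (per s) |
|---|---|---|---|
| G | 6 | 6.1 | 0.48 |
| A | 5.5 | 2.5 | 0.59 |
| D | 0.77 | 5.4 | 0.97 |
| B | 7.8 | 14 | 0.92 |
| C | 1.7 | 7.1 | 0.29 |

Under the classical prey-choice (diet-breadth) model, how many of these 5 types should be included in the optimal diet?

1

E/h in descending order: A 2.2, G 0.984, B 0.557, C 0.239, D 0.143 kJ/s. The optimal diet is the largest prefix of this list for which every included type satisfies E_i/h_i > R on the types above it.
Rate on top 1: 1.311. G: 0.984 < 1.311 → exclude; stop.
Optimal diet: A — 1 of 5 types.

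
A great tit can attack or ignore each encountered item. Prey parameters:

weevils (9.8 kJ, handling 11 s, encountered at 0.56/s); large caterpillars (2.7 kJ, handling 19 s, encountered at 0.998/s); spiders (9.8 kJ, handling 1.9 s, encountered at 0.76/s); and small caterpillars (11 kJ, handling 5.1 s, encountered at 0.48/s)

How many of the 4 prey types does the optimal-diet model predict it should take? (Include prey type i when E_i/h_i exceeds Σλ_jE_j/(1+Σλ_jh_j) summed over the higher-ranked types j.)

Profitabilities (E/h, kJ/s): spiders 5.16, small caterpillars 2.16, weevils 0.891, large caterpillars 0.142. Add prey in this order while the next type's profitability exceeds the intake rate on those already taken.
Rate on top 1: 3.047. small caterpillars: 2.16 < 3.047 → exclude; stop.
Optimal diet: spiders — 1 of 4 types.

1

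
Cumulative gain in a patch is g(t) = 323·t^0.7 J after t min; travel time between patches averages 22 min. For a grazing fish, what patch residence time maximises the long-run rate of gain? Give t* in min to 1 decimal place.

51.3 min

Maximise g(t)/(T+t): set derivative to zero → g'(t)(T+t) = g(t).
g'(t) = 0.7·323·t^-0.3. Setting 0.7·323·t^-0.3 = 323·t^0.7/(22+t) gives 0.7(22+t) = t, so 0.30·t = 0.7×22.
t* = 0.7×22/0.30 = 51.33 min.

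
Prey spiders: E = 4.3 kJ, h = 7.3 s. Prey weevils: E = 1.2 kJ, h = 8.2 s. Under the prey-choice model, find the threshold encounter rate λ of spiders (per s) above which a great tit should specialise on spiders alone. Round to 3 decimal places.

0.045 per s

Drop weevils once their profitability E₂/h₂ falls below the rate achievable on spiders alone: E₂/h₂ = λE₁/(1 + λh₁).
Solve for λ: λE₁h₂ = E₂(1 + λh₁) → λ(E₁h₂ − E₂h₁) = E₂ → λ = E₂/(E₁h₂ − E₂h₁).
λ = 1.2/(4.3×8.2 − 1.2×7.3) = 1.2/26.5 = 0.04528 per s.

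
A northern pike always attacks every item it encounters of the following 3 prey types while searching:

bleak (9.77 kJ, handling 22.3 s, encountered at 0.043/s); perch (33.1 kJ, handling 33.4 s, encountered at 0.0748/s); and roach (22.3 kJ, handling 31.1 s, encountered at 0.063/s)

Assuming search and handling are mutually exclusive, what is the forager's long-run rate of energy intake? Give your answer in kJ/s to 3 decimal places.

R = Σλ_iE_i / (1 + Σλ_ih_i)
Numerator: 0.043×9.77 + 0.0748×33.1 + 0.063×22.3 = 4.301
Denominator: 1 + 0.043×22.3 + 0.0748×33.4 + 0.063×31.1 = 6.417
R = 4.301/6.417 = 0.6703 kJ/s

0.670 kJ/s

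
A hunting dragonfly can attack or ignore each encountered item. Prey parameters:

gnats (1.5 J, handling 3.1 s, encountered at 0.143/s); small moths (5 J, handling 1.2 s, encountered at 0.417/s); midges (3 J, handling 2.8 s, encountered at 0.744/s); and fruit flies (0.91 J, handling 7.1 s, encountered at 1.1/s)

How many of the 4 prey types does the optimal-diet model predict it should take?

1

Profitabilities (E/h, J/s): small moths 4.17, midges 1.07, gnats 0.484, fruit flies 0.128. Add prey in this order while the next type's profitability exceeds the intake rate on those already taken.
Rate on top 1: 1.39. midges: 1.07 < 1.39 → exclude; stop.
Optimal diet: small moths — 1 of 4 types.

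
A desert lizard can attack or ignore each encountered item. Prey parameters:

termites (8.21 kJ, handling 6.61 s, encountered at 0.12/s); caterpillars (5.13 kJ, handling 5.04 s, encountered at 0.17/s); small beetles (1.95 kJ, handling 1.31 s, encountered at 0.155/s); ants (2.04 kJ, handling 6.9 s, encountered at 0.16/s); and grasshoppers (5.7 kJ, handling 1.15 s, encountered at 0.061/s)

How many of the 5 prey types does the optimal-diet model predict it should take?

4

Rank by E/h (kJ/s): grasshoppers 4.96, small beetles 1.49, termites 1.24, caterpillars 1.02, ants 0.296. Include each in turn until the next type's E/h falls below the running intake rate.
Rate on top 1: 0.3249. small beetles: 1.49 > 0.3249 → include.
Rate on top 2: 0.5105. termites: 1.24 > 0.5105 → include.
Rate on top 3: 0.7913. caterpillars: 1.02 > 0.7913 → include.
Rate on top 4: 0.8577. ants: 0.296 < 0.8577 → exclude; stop.
Optimal diet: grasshoppers, small beetles, termites, caterpillars — 4 of 5 types.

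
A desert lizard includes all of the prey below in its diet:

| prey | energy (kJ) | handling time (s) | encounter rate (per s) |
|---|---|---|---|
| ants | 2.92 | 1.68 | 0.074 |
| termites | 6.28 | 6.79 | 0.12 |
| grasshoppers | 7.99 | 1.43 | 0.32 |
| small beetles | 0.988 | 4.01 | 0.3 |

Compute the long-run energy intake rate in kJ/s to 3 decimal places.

Energy encountered per unit search time: 0.074×2.92 + 0.12×6.28 + 0.32×7.99 + 0.3×0.988 = 3.823 kJ/s.
Handling time per unit search time: 0.074×1.68 + 0.12×6.79 + 0.32×1.43 + 0.3×4.01 = 2.6.
Rate = 3.823/(1 + 2.6) = 1.062 kJ/s.

1.062 kJ/s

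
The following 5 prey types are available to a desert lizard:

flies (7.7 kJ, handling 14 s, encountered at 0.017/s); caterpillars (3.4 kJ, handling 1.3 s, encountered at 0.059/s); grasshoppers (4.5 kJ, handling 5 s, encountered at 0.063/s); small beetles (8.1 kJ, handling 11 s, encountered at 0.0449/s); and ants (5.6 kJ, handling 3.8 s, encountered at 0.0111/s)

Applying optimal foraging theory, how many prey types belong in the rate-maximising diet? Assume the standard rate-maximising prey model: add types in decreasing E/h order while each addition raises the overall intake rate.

5

Profitabilities (E/h, kJ/s): caterpillars 2.62, ants 1.47, grasshoppers 0.9, small beetles 0.736, flies 0.55. Add prey in this order while the next type's profitability exceeds the intake rate on those already taken.
Rate on top 1: 0.1863. ants: 1.47 > 0.1863 → include.
Rate on top 2: 0.2348. grasshoppers: 0.9 > 0.2348 → include.
Rate on top 3: 0.381. small beetles: 0.736 > 0.381 → include.
Rate on top 4: 0.472. flies: 0.55 > 0.472 → include.
Optimal diet: caterpillars, ants, grasshoppers, small beetles, flies — 5 of 5 types.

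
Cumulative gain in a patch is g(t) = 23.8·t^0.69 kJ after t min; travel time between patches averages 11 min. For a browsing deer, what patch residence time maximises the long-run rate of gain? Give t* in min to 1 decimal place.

24.5 min

By the marginal value theorem, leave when the instantaneous gain rate g'(t) equals the habitat-wide average g(t)/(T + t).
g'(t) = 0.69·23.8·t^-0.31. Setting 0.69·23.8·t^-0.31 = 23.8·t^0.69/(11+t) gives 0.69(11+t) = t, so 0.31·t = 0.69×11.
t* = 0.69×11/0.31 = 24.48 min.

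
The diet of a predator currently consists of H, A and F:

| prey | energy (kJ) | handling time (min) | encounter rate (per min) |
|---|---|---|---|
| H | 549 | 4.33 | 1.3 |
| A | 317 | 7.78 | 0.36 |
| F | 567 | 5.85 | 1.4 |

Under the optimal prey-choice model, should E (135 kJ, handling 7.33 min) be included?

On H, A and F alone, R = ΣλE/(1+Σλh) = 1622/17.62 = 92.03 kJ/min.
E: E/h = 135/7.33 = 18.42 kJ/min.
18.42 < 92.03, so adding E would lower the average — exclude it.

No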